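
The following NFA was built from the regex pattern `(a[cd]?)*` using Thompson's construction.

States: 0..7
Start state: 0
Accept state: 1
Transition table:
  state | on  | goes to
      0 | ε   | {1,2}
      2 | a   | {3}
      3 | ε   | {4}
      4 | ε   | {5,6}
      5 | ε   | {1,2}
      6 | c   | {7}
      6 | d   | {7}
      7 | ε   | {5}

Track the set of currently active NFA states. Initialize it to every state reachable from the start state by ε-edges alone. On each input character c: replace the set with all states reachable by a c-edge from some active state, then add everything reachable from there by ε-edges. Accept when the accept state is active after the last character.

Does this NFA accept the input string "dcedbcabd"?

S₀ = ε-closure({0}) = {0,1,2}
'd' @ 1: {}  — no active states
rest 'cedbcabd' ignored (set empty)
end set {} — state 1 not in

Answer: REJECT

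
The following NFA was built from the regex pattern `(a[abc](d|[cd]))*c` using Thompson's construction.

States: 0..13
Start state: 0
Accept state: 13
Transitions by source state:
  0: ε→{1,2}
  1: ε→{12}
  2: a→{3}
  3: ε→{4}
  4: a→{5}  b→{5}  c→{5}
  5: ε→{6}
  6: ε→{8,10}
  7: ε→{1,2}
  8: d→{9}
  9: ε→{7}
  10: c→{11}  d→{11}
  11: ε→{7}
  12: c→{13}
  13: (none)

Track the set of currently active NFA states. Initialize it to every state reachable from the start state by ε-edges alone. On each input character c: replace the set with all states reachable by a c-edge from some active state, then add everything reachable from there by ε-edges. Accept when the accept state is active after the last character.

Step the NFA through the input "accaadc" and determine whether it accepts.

Answer: ACCEPT

Trace:
start: ε-closure({0}) = {0,1,2,12}
'a' @ 1: {3,4}
'c' @ 2: {5,6,8,10}
'c' @ 3: {1,2,7,11,12}
'a' @ 4: {3,4}
'a' @ 5: {5,6,8,10}
'd' @ 6: {1,2,7,9,11,12}
'c' @ 7: {13}  (accept∈set)
after full input: {13}  (accept=13 in)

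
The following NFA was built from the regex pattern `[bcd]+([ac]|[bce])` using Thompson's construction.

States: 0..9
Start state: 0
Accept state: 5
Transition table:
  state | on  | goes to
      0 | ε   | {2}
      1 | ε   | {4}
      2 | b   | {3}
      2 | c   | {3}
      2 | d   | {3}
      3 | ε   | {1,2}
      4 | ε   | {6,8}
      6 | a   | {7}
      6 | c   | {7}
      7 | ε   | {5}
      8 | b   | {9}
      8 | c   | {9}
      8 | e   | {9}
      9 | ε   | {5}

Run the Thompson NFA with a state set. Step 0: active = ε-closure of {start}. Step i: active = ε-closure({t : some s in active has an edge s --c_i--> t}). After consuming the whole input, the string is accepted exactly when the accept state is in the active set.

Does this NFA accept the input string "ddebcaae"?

S₀ = ε-closure({0}) = {0,2}
'd' @ 1: {1,2,3,4,6,8}
'd' @ 2: {1,2,3,4,6,8}
'e' @ 3: {5,9}  ✓accept
'b' @ 4: {}  — state set empty
rest 'caae' ignored (set empty)
after full input: {}  (accept=5 not in)

Answer: REJECT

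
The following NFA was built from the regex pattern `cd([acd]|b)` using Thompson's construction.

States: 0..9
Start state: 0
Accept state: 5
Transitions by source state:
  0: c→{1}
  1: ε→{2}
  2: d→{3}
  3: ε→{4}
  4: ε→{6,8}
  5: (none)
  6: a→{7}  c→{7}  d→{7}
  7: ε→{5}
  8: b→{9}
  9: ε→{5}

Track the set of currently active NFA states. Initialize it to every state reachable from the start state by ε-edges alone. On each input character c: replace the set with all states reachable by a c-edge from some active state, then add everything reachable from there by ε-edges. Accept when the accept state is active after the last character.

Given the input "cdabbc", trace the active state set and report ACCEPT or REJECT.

start: ε-closure({0}) = {0}
'c' @ 1: {1,2}
'd' @ 2: {3,4,6,8}
'a' @ 3: {5,7}  [accepting]
'b' @ 4: {}  — dead — no transitions
rest 'bc' ignored (set empty)
after full input: {}  (accept=5 not in)

Answer: REJECT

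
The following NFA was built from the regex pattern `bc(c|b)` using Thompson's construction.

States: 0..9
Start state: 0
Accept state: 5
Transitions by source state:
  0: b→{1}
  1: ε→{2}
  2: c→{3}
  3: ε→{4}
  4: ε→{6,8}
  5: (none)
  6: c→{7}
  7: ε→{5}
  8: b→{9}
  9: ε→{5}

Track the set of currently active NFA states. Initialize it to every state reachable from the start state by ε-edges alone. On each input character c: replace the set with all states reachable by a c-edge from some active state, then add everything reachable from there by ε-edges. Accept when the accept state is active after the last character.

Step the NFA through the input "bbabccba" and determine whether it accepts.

initial (ε-close {0}): {0}
'b' @ 1: {1,2}
'b' @ 2: {}  — dead — no transitions
rest 'abccba' ignored (set empty)
end set {} — state 5 not in

Answer: REJECT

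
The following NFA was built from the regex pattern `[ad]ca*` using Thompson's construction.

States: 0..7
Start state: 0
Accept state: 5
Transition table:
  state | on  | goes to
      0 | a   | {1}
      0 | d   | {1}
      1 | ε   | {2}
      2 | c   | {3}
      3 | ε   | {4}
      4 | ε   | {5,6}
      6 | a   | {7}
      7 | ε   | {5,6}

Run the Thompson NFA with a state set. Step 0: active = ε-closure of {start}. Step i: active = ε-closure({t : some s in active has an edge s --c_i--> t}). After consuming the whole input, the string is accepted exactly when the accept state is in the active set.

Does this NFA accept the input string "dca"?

Answer: ACCEPT

Derivation:
start: ε-closure({0}) = {0}
'd' @ 1: {1,2}
'c' @ 2: {3,4,5,6}  (accept∈set)
'a' @ 3: {5,6,7}  (accept∈set)
final: {5,6,7}; accept 5 in set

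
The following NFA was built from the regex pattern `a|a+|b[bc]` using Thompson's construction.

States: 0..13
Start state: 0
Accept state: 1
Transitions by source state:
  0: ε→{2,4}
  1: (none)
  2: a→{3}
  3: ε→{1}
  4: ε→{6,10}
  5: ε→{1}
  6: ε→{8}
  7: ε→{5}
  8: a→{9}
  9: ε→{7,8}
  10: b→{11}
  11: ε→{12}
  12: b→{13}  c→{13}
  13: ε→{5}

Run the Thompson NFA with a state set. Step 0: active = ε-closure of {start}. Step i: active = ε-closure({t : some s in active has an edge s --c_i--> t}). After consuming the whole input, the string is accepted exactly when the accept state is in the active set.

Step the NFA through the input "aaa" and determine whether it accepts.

Answer: ACCEPT

Derivation:
S₀ = ε-closure({0}) = {0,2,4,6,8,10}
'a' @ 1: {1,3,5,7,8,9}  [accepting]
'a' @ 2: {1,5,7,8,9}  [accepting]
'a' @ 3: {1,5,7,8,9}  [accepting]
final: {1,5,7,8,9}; accept 1 in set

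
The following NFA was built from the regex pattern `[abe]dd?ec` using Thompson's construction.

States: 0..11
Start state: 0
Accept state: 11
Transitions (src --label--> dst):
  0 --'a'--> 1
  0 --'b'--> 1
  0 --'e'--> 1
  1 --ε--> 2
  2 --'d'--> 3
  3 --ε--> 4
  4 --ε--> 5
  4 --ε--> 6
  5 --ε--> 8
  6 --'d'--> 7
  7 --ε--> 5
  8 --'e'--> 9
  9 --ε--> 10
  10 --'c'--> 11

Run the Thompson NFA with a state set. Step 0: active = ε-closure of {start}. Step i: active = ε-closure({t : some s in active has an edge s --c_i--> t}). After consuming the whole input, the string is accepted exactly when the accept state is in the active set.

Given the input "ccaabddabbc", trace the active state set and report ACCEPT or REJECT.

Answer: REJECT

Derivation:
initial (ε-close {0}): {0}
'c' @ 1: {}  — state set empty
rest 'caabddabbc' ignored (set empty)
final: {}; accept 11 not in set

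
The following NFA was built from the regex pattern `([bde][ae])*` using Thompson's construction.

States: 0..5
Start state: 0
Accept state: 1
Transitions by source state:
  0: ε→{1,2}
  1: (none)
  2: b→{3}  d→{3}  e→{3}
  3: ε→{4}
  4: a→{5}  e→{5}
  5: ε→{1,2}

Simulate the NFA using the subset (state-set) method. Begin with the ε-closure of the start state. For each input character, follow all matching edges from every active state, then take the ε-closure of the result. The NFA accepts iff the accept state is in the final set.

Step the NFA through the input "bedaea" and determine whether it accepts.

initial (ε-close {0}): {0,1,2}
'b' @ 1: {3,4}
'e' @ 2: {1,2,5}  ✓accept
'd' @ 3: {3,4}
'a' @ 4: {1,2,5}  ✓accept
'e' @ 5: {3,4}
'a' @ 6: {1,2,5}  ✓accept
after full input: {1,2,5}  (accept=1 in)

Answer: ACCEPT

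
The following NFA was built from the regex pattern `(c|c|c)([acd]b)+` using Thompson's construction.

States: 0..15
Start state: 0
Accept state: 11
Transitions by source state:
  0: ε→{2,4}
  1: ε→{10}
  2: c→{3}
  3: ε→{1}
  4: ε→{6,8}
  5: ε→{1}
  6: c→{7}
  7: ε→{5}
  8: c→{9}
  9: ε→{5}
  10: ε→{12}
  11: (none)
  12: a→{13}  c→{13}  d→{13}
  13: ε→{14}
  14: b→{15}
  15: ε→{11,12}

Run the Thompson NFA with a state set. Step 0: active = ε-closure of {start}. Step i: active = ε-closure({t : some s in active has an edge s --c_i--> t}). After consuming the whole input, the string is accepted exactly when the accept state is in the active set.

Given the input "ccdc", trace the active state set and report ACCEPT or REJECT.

S₀ = ε-closure({0}) = {0,2,4,6,8}
'c' @ 1: {1,3,5,7,9,10,12}
'c' @ 2: {13,14}
'd' @ 3: {}  — state set empty
rest 'c' ignored (set empty)
after full input: {}  (accept=11 not in)

Answer: REJECT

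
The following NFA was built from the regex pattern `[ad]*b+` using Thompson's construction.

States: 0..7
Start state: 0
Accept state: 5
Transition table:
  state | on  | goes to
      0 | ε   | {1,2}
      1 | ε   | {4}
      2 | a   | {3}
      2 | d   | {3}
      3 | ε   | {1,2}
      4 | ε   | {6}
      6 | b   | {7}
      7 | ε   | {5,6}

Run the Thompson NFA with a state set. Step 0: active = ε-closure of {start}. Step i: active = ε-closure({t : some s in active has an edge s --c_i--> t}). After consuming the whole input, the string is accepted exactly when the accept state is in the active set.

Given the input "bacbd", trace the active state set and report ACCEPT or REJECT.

initial (ε-close {0}): {0,1,2,4,6}
'b' @ 1: {5,6,7}  ✓accept
'a' @ 2: {}  — no active states
rest 'cbd' ignored (set empty)
after full input: {}  (accept=5 not in)

Answer: REJECT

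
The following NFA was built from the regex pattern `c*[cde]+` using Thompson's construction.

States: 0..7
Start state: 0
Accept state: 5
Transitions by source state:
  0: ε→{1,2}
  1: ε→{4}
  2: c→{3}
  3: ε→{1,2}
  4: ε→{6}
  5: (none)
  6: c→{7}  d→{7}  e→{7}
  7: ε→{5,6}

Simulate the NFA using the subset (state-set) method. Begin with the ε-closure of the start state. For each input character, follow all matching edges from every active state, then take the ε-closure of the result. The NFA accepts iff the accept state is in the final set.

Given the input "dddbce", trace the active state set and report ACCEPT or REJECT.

initial (ε-close {0}): {0,1,2,4,6}
'd' @ 1: {5,6,7}  ✓accept
'd' @ 2: {5,6,7}  ✓accept
'd' @ 3: {5,6,7}  ✓accept
'b' @ 4: {}  — state set empty
rest 'ce' ignored (set empty)
final: {}; accept 5 not in set

Answer: REJECT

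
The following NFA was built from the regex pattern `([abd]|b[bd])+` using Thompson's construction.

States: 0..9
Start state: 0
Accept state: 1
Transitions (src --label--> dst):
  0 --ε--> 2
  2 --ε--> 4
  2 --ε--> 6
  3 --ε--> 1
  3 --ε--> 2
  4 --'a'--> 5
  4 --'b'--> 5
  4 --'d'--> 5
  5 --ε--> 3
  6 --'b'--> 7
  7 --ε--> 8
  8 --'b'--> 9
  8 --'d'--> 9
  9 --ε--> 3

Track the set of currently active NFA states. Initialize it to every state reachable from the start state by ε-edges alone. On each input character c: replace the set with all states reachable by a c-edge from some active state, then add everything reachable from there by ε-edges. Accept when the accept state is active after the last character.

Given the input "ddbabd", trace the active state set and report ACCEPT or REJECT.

start: ε-closure({0}) = {0,2,4,6}
'd' @ 1: {1,2,3,4,5,6}  ✓accept
'd' @ 2: {1,2,3,4,5,6}  ✓accept
'b' @ 3: {1,2,3,4,5,6,7,8}  ✓accept
'a' @ 4: {1,2,3,4,5,6}  ✓accept
'b' @ 5: {1,2,3,4,5,6,7,8}  ✓accept
'd' @ 6: {1,2,3,4,5,6,9}  ✓accept
end set {1,2,3,4,5,6,9} — state 1 in

Answer: ACCEPT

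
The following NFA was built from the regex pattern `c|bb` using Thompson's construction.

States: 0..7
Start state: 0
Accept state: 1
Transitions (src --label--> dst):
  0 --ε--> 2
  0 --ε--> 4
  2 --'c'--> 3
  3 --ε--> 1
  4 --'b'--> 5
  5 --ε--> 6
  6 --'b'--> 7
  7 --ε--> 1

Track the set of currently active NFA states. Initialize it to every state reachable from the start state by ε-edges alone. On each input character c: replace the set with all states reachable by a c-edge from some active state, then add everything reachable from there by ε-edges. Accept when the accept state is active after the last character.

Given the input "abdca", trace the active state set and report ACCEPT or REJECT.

initial (ε-close {0}): {0,2,4}
'a' @ 1: {}  — no active states
rest 'bdca' ignored (set empty)
end set {} — state 1 not in

Answer: REJECT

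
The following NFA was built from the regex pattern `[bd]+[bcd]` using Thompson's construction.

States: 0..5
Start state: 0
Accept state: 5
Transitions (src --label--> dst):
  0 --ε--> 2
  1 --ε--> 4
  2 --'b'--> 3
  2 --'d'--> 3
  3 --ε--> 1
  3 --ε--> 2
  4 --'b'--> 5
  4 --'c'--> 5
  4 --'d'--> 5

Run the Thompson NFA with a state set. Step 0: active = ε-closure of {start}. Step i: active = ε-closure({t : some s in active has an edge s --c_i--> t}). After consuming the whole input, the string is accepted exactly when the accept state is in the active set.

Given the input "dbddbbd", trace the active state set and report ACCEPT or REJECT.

Answer: ACCEPT

Trace:
start: ε-closure({0}) = {0,2}
'd' @ 1: {1,2,3,4}
'b' @ 2: {1,2,3,4,5}  [accepting]
'd' @ 3: {1,2,3,4,5}  [accepting]
'd' @ 4: {1,2,3,4,5}  [accepting]
'b' @ 5: {1,2,3,4,5}  [accepting]
'b' @ 6: {1,2,3,4,5}  [accepting]
'd' @ 7: {1,2,3,4,5}  [accepting]
after full input: {1,2,3,4,5}  (accept=5 in)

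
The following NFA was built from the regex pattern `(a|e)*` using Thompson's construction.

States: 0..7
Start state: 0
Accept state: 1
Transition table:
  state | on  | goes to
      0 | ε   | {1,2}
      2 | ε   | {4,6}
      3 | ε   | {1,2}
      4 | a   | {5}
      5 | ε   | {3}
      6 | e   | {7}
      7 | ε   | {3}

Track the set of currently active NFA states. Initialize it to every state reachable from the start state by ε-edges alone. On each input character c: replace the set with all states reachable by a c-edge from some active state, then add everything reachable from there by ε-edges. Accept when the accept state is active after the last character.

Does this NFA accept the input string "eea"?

S₀ = ε-closure({0}) = {0,1,2,4,6}
'e' @ 1: {1,2,3,4,6,7}  ✓accept
'e' @ 2: {1,2,3,4,6,7}  ✓accept
'a' @ 3: {1,2,3,4,5,6}  ✓accept
after full input: {1,2,3,4,5,6}  (accept=1 in)

Answer: ACCEPT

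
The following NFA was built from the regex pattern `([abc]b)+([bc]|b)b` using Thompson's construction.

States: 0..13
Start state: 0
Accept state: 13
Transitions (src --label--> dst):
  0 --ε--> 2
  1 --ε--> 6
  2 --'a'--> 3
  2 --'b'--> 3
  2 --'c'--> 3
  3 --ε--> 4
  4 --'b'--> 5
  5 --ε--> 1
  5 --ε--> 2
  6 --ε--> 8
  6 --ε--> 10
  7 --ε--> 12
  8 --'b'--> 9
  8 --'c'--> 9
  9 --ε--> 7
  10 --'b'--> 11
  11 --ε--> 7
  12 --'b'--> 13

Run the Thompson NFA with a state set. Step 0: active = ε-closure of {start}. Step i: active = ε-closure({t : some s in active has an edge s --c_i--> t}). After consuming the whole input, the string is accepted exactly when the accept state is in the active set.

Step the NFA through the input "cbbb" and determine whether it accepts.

Answer: ACCEPT

Trace:
S₀ = ε-closure({0}) = {0,2}
'c' @ 1: {3,4}
'b' @ 2: {1,2,5,6,8,10}
'b' @ 3: {3,4,7,9,11,12}
'b' @ 4: {1,2,5,6,8,10,13}  [accepting]
final: {1,2,5,6,8,10,13}; accept 13 in set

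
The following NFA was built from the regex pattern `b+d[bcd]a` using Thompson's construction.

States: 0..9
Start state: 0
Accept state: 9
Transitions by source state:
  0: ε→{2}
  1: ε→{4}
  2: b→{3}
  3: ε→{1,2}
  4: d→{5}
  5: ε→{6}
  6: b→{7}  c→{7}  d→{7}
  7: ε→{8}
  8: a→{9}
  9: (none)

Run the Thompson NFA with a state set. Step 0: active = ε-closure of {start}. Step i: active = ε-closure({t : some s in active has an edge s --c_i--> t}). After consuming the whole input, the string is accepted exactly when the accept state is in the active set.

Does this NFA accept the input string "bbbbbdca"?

start: ε-closure({0}) = {0,2}
'b' @ 1: {1,2,3,4}
'b' @ 2: {1,2,3,4}
'b' @ 3: {1,2,3,4}
'b' @ 4: {1,2,3,4}
'b' @ 5: {1,2,3,4}
'd' @ 6: {5,6}
'c' @ 7: {7,8}
'a' @ 8: {9}  [accepting]
end set {9} — state 9 in

Answer: ACCEPT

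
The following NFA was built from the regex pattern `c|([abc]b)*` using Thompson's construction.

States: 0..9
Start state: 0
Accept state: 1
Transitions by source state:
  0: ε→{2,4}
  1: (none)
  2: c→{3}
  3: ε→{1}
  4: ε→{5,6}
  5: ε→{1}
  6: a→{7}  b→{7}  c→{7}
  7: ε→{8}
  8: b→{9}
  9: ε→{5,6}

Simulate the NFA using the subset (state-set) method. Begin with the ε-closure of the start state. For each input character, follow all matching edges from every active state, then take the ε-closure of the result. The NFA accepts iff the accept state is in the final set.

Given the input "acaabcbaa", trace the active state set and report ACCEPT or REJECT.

start: ε-closure({0}) = {0,1,2,4,5,6}
'a' @ 1: {7,8}
'c' @ 2: {}  — dead — no transitions
rest 'aabcbaa' ignored (set empty)
end set {} — state 1 not in

Answer: REJECT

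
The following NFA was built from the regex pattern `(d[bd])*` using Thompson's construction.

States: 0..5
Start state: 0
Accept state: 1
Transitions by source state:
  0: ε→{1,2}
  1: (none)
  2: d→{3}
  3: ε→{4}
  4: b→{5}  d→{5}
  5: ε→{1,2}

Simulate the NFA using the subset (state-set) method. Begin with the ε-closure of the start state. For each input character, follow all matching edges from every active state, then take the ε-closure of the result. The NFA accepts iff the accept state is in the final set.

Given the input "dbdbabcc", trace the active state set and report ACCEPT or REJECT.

Answer: REJECT

Derivation:
S₀ = ε-closure({0}) = {0,1,2}
'd' @ 1: {3,4}
'b' @ 2: {1,2,5}  ✓accept
'd' @ 3: {3,4}
'b' @ 4: {1,2,5}  ✓accept
'a' @ 5: {}  — dead — no transitions
rest 'bcc' ignored (set empty)
final: {}; accept 1 not in set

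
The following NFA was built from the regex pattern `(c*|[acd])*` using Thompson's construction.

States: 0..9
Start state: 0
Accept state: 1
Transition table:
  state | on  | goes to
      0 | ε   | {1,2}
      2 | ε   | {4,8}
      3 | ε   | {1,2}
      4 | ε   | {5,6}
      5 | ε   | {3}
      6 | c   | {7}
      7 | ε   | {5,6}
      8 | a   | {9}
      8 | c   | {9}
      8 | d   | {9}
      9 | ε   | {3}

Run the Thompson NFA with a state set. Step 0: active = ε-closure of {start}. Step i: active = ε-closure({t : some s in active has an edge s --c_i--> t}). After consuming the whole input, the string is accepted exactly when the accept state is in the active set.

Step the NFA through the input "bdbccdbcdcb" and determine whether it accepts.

start: ε-closure({0}) = {0,1,2,3,4,5,6,8}
'b' @ 1: {}  — no active states
rest 'dbccdbcdcb' ignored (set empty)
after full input: {}  (accept=1 not in)

Answer: REJECT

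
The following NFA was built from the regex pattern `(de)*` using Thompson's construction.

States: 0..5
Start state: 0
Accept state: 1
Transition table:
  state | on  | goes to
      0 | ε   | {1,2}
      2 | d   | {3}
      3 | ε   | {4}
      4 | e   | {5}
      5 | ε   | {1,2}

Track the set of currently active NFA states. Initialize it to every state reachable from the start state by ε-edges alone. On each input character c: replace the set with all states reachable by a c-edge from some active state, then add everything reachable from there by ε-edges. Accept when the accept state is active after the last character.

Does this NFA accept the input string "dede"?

start: ε-closure({0}) = {0,1,2}
'd' @ 1: {3,4}
'e' @ 2: {1,2,5}  (accept∈set)
'd' @ 3: {3,4}
'e' @ 4: {1,2,5}  (accept∈set)
after full input: {1,2,5}  (accept=1 in)

Answer: ACCEPT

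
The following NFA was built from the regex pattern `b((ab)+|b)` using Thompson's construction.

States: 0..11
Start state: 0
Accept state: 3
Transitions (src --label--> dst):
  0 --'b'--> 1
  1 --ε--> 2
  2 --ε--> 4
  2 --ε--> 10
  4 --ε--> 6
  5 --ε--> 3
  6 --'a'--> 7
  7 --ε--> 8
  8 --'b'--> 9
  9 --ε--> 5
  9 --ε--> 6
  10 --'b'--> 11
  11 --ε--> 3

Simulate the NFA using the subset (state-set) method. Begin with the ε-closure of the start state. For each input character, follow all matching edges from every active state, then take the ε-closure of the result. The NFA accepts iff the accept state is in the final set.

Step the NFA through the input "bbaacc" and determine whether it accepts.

Answer: REJECT

Steps:
start: ε-closure({0}) = {0}
'b' @ 1: {1,2,4,6,10}
'b' @ 2: {3,11}  ✓accept
'a' @ 3: {}  — no active states
rest 'acc' ignored (set empty)
after full input: {}  (accept=3 not in)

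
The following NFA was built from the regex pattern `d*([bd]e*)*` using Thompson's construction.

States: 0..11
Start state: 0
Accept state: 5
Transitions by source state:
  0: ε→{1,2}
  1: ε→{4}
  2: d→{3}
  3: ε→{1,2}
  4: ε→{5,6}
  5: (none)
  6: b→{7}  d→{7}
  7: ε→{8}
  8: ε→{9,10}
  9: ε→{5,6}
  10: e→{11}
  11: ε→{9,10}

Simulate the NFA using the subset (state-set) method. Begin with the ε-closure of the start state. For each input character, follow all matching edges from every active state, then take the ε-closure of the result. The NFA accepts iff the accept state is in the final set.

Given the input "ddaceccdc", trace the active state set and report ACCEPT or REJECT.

initial (ε-close {0}): {0,1,2,4,5,6}
'd' @ 1: {1,2,3,4,5,6,7,8,9,10}  [accepting]
'd' @ 2: {1,2,3,4,5,6,7,8,9,10}  [accepting]
'a' @ 3: {}  — no active states
rest 'ceccdc' ignored (set empty)
end set {} — state 5 not in

Answer: REJECT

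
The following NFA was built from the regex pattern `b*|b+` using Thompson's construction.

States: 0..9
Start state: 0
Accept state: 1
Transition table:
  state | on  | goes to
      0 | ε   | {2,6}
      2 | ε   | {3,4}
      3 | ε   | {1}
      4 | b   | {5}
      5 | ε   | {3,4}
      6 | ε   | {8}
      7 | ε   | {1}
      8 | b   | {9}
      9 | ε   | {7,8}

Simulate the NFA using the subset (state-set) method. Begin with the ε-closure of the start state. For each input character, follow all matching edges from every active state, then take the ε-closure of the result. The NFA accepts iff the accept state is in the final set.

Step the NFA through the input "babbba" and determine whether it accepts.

start: ε-closure({0}) = {0,1,2,3,4,6,8}
'b' @ 1: {1,3,4,5,7,8,9}  ✓accept
'a' @ 2: {}  — dead — no transitions
rest 'bbba' ignored (set empty)
after full input: {}  (accept=1 not in)

Answer: REJECT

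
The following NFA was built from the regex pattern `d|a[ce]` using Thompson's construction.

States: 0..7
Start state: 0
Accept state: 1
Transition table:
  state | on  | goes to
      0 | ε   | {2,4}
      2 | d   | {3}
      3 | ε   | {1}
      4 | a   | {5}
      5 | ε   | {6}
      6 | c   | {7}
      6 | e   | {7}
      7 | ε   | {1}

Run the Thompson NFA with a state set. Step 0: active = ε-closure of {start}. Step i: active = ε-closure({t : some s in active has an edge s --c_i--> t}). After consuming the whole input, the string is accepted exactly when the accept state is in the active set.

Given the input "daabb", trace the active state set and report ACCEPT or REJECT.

S₀ = ε-closure({0}) = {0,2,4}
'd' @ 1: {1,3}  [accepting]
'a' @ 2: {}  — dead — no transitions
rest 'abb' ignored (set empty)
after full input: {}  (accept=1 not in)

Answer: REJECT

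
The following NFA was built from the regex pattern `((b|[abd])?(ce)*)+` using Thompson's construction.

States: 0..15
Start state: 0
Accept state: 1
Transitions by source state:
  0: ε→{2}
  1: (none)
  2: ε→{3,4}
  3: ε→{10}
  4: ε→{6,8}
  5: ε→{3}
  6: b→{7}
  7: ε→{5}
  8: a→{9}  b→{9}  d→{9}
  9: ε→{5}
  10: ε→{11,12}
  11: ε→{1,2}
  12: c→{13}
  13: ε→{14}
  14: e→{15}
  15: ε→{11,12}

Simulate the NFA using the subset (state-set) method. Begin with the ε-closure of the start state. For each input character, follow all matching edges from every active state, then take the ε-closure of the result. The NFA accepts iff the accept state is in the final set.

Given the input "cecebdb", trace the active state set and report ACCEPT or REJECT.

Answer: ACCEPT

Trace:
initial (ε-close {0}): {0,1,2,3,4,6,8,10,11,12}
'c' @ 1: {13,14}
'e' @ 2: {1,2,3,4,6,8,10,11,12,15}  ✓accept
'c' @ 3: {13,14}
'e' @ 4: {1,2,3,4,6,8,10,11,12,15}  ✓accept
'b' @ 5: {1,2,3,4,5,6,7,8,9,10,11,12}  ✓accept
'd' @ 6: {1,2,3,4,5,6,8,9,10,11,12}  ✓accept
'b' @ 7: {1,2,3,4,5,6,7,8,9,10,11,12}  ✓accept
final: {1,2,3,4,5,6,7,8,9,10,11,12}; accept 1 in set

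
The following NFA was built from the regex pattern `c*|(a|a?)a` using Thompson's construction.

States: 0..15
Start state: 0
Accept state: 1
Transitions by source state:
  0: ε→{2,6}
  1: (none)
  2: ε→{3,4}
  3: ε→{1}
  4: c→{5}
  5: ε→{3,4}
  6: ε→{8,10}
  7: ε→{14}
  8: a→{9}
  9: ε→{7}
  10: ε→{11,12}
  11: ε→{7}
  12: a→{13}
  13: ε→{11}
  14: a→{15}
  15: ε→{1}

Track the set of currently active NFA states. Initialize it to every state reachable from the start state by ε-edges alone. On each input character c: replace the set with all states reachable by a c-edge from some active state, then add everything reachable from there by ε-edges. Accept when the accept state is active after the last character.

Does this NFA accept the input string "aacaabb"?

Answer: REJECT

Trace:
start: ε-closure({0}) = {0,1,2,3,4,6,7,8,10,11,12,14}
'a' @ 1: {1,7,9,11,13,14,15}  (accept∈set)
'a' @ 2: {1,15}  (accept∈set)
'c' @ 3: {}  — no active states
rest 'aabb' ignored (set empty)
after full input: {}  (accept=1 not in)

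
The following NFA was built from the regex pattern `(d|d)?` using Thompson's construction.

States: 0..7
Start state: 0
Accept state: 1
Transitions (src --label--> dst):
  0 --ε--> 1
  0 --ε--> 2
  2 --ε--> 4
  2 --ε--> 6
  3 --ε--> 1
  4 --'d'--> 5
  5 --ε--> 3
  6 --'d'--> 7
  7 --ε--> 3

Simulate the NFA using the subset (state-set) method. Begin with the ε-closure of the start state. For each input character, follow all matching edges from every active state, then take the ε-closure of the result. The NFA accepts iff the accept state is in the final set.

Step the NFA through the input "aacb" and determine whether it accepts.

initial (ε-close {0}): {0,1,2,4,6}
'a' @ 1: {}  — state set empty
rest 'acb' ignored (set empty)
final: {}; accept 1 not in set

Answer: REJECT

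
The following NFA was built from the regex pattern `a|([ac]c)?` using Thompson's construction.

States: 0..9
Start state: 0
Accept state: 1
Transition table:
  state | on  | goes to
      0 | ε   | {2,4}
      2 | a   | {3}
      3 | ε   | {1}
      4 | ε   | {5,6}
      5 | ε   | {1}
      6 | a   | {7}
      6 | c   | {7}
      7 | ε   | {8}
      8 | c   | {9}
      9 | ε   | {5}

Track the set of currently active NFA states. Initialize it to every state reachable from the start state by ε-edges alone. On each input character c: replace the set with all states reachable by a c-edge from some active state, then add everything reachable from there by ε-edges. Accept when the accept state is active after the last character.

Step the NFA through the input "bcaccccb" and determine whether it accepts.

Answer: REJECT

Derivation:
initial (ε-close {0}): {0,1,2,4,5,6}
'b' @ 1: {}  — state set empty
rest 'caccccb' ignored (set empty)
final: {}; accept 1 not in set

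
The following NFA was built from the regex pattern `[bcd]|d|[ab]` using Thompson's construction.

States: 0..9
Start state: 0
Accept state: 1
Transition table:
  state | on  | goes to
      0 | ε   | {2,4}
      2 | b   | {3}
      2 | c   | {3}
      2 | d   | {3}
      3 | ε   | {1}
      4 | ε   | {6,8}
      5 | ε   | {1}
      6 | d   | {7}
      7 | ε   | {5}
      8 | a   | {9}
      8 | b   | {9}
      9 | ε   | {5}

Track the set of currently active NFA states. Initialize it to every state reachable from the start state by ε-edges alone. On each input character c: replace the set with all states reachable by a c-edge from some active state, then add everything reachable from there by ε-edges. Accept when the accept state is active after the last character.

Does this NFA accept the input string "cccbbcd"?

initial (ε-close {0}): {0,2,4,6,8}
'c' @ 1: {1,3}  ✓accept
'c' @ 2: {}  — state set empty
rest 'cbbcd' ignored (set empty)
final: {}; accept 1 not in set

Answer: REJECT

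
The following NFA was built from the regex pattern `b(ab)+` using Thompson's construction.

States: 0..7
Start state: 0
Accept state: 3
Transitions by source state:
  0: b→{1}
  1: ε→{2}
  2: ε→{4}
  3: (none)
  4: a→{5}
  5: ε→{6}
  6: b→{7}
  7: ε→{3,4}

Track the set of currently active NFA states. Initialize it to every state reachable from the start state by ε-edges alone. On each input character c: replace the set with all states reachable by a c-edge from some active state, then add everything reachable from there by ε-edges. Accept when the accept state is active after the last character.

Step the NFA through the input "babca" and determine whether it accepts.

S₀ = ε-closure({0}) = {0}
'b' @ 1: {1,2,4}
'a' @ 2: {5,6}
'b' @ 3: {3,4,7}  [accepting]
'c' @ 4: {}  — no active states
rest 'a' ignored (set empty)
final: {}; accept 3 not in set

Answer: REJECT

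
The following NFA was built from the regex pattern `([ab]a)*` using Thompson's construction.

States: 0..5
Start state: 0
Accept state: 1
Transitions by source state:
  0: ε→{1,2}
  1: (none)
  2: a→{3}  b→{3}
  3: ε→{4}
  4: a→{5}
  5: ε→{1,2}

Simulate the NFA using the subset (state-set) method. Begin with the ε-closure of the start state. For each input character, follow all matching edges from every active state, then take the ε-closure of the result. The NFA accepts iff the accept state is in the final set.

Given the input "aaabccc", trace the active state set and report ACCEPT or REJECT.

start: ε-closure({0}) = {0,1,2}
'a' @ 1: {3,4}
'a' @ 2: {1,2,5}  ✓accept
'a' @ 3: {3,4}
'b' @ 4: {}  — state set empty
rest 'ccc' ignored (set empty)
end set {} — state 1 not in

Answer: REJECT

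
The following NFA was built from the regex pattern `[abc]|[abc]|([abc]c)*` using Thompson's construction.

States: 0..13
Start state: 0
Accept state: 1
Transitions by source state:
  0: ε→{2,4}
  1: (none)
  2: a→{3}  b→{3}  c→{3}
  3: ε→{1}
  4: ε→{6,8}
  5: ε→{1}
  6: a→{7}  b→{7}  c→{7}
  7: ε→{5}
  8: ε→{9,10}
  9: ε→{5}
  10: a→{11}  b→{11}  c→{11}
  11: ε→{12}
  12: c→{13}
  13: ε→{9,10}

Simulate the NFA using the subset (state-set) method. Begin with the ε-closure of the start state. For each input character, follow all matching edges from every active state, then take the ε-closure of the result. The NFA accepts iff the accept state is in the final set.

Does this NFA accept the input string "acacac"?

Answer: ACCEPT

Derivation:
S₀ = ε-closure({0}) = {0,1,2,4,5,6,8,9,10}
'a' @ 1: {1,3,5,7,11,12}  ✓accept
'c' @ 2: {1,5,9,10,13}  ✓accept
'a' @ 3: {11,12}
'c' @ 4: {1,5,9,10,13}  ✓accept
'a' @ 5: {11,12}
'c' @ 6: {1,5,9,10,13}  ✓accept
final: {1,5,9,10,13}; accept 1 in set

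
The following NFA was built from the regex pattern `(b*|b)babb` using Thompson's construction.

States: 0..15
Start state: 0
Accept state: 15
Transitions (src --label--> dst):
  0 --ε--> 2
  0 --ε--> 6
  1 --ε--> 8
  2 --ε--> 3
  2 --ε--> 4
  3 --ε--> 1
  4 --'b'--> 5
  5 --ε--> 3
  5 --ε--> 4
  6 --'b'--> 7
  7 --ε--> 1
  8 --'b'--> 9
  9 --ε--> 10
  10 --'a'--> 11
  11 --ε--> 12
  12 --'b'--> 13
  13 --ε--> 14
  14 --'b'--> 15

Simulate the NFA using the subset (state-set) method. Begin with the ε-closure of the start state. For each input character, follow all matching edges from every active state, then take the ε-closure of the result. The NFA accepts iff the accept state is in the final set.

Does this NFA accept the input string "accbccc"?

initial (ε-close {0}): {0,1,2,3,4,6,8}
'a' @ 1: {}  — no active states
rest 'ccbccc' ignored (set empty)
final: {}; accept 15 not in set

Answer: REJECT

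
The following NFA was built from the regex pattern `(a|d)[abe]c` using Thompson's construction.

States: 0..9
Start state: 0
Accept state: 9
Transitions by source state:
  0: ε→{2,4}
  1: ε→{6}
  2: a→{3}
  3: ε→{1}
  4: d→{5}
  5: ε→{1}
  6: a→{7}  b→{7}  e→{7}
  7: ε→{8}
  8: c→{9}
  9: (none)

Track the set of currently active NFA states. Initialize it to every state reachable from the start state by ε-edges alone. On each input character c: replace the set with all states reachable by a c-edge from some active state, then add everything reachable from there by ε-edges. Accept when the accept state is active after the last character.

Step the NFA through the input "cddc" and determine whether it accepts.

S₀ = ε-closure({0}) = {0,2,4}
'c' @ 1: {}  — dead — no transitions
rest 'ddc' ignored (set empty)
end set {} — state 9 not in

Answer: REJECT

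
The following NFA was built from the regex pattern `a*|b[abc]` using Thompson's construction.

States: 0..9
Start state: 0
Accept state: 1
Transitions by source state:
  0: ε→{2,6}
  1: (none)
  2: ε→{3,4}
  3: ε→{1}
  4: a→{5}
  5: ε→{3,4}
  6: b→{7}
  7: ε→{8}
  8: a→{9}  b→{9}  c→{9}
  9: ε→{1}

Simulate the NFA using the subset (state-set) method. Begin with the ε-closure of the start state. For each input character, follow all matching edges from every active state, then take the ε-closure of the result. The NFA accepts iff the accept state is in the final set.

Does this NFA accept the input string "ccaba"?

Answer: REJECT

Trace:
start: ε-closure({0}) = {0,1,2,3,4,6}
'c' @ 1: {}  — dead — no transitions
rest 'caba' ignored (set empty)
end set {} — state 1 not in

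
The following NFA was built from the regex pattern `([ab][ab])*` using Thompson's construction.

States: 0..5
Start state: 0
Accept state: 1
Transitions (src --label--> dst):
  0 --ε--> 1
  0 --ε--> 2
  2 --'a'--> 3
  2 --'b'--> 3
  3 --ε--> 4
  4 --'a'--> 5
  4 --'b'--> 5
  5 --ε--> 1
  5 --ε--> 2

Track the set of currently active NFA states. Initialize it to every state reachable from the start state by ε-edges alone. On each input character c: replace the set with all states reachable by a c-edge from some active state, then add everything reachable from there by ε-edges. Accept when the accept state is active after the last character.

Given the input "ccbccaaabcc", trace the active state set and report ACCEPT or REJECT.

initial (ε-close {0}): {0,1,2}
'c' @ 1: {}  — no active states
rest 'cbccaaabcc' ignored (set empty)
after full input: {}  (accept=1 not in)

Answer: REJECT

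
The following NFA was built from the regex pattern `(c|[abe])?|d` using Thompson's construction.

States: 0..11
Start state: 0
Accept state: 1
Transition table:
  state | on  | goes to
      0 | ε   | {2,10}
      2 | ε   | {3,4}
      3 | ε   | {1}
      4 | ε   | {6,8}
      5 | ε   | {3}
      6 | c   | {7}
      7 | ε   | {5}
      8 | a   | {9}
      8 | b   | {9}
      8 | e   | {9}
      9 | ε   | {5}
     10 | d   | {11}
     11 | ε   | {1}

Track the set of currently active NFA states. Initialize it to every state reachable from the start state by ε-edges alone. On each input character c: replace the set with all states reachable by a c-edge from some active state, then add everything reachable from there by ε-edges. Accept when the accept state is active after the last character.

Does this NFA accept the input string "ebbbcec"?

S₀ = ε-closure({0}) = {0,1,2,3,4,6,8,10}
'e' @ 1: {1,3,5,9}  (accept∈set)
'b' @ 2: {}  — no active states
rest 'bbcec' ignored (set empty)
final: {}; accept 1 not in set

Answer: REJECT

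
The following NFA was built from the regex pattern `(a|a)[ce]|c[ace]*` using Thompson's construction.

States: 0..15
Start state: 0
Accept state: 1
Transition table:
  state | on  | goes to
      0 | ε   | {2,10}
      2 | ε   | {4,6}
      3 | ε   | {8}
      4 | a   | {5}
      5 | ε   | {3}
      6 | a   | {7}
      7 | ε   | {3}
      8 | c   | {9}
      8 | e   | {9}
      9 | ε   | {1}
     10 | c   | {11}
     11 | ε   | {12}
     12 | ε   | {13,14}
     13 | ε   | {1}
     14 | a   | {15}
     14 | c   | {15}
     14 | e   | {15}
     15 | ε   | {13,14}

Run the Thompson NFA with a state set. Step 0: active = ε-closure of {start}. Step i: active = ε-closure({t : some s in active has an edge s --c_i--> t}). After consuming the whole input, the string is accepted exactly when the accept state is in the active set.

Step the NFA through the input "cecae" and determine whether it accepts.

S₀ = ε-closure({0}) = {0,2,4,6,10}
'c' @ 1: {1,11,12,13,14}  (accept∈set)
'e' @ 2: {1,13,14,15}  (accept∈set)
'c' @ 3: {1,13,14,15}  (accept∈set)
'a' @ 4: {1,13,14,15}  (accept∈set)
'e' @ 5: {1,13,14,15}  (accept∈set)
after full input: {1,13,14,15}  (accept=1 in)

Answer: ACCEPT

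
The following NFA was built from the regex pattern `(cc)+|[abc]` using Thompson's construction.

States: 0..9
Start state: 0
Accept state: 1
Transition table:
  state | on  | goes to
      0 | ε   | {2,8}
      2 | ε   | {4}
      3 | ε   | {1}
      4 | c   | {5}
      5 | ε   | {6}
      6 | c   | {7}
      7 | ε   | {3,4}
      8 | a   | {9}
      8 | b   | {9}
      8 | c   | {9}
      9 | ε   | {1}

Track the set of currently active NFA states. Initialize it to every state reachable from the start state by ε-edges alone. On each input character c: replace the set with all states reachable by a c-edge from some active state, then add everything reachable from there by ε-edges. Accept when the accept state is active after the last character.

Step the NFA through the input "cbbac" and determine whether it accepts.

Answer: REJECT

Steps:
start: ε-closure({0}) = {0,2,4,8}
'c' @ 1: {1,5,6,9}  (accept∈set)
'b' @ 2: {}  — no active states
rest 'bac' ignored (set empty)
end set {} — state 1 not in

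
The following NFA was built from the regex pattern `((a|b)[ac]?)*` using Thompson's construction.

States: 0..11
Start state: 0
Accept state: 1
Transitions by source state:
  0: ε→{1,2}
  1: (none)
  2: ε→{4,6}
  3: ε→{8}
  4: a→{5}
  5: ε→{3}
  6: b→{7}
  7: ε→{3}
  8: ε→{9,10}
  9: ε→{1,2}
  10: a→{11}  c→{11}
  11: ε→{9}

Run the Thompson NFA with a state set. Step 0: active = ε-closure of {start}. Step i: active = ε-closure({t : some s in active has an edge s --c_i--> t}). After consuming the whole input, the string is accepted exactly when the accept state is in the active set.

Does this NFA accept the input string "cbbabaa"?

S₀ = ε-closure({0}) = {0,1,2,4,6}
'c' @ 1: {}  — no active states
rest 'bbabaa' ignored (set empty)
end set {} — state 1 not in

Answer: REJECT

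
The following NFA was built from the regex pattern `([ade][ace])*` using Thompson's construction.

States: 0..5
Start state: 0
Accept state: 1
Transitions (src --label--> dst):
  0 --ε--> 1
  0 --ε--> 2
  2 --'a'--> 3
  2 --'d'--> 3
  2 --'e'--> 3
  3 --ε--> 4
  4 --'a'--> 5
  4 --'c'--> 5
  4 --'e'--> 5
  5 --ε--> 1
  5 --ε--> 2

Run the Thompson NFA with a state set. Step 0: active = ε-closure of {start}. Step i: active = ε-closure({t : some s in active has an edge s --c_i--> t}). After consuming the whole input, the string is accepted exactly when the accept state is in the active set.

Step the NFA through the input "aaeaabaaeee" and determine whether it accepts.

S₀ = ε-closure({0}) = {0,1,2}
'a' @ 1: {3,4}
'a' @ 2: {1,2,5}  ✓accept
'e' @ 3: {3,4}
'a' @ 4: {1,2,5}  ✓accept
'a' @ 5: {3,4}
'b' @ 6: {}  — state set empty
rest 'aaeee' ignored (set empty)
end set {} — state 1 not in

Answer: REJECT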